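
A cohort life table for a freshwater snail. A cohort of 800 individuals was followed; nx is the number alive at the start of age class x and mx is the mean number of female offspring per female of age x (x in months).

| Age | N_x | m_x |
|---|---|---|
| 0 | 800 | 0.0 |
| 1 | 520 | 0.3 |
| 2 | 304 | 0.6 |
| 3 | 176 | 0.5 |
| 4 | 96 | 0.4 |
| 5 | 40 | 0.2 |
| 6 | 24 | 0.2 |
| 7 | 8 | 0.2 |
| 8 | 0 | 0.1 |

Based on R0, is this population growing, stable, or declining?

lx = nx/n0 = nx/800: 1, 0.65, 0.38, 0.22, 0.12, 0.05, 0.03, 0.01, 0
R0 = Σ lx·mx = 0 + 0.195 + 0.228 + 0.11 + 0.048 + 0.01 + 0.006 + 0.002 + 0 = 0.599
R0 < 1, so the population is declining.

declining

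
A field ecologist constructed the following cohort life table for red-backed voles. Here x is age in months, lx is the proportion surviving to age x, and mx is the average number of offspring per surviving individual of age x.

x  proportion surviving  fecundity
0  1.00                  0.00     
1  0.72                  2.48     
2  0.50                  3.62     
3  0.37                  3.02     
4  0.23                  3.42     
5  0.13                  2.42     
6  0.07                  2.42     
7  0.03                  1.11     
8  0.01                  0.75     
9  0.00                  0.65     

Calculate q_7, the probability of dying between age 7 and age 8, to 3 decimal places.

0.667

q_7 = (l_7 − l_8) / l_7 = (0.03 − 0.01) / 0.03
     = 0.02 / 0.03 = 0.666667… → 0.667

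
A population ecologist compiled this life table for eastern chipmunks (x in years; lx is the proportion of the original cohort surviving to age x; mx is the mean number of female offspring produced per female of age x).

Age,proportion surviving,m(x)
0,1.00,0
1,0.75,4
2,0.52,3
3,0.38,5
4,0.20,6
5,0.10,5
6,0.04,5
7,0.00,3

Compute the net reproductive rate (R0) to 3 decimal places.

8.360

lx·mx by age: 0, 3, 1.56, 1.9, 1.2, 0.5, 0.2, 0
R0 = Σ lx·mx = 8.36 → 8.360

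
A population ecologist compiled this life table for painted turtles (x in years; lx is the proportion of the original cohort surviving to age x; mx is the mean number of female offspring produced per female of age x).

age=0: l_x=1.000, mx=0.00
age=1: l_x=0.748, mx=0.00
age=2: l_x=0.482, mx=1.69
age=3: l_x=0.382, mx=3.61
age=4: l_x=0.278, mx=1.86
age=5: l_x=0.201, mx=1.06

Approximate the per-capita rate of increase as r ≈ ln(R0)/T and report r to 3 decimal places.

0.352

R0 = Σ lx·mx = 0 + 0 + 0.81458 + 1.37902 + 0.51708 + 0.21306 = 2.92374
Σ x·lx·mx = 8.89984; T = 8.89984/2.92374 = 3.04399…
r ≈ ln(R0)/T = ln(2.92374)/3.04399… = 0.35245… → 0.352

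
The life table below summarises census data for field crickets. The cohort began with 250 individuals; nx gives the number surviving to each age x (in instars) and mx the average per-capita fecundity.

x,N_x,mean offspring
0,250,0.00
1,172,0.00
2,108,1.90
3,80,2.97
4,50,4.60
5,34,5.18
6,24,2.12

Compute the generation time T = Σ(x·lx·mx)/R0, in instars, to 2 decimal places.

3.59

lx = nx/n0 = nx/250: 1, 0.688, 0.432, 0.32, 0.2, 0.136, 0.096
lx·mx: 0, 0, 0.8208, 0.9504, 0.92, 0.70448, 0.20352 → R0 = 3.5992
x·lx·mx: 0, 0, 1.6416, 2.8512, 3.68, 3.5224, 1.22112 → Σ = 12.91632
T = 12.91632 / 3.5992 = 3.588664… → 3.59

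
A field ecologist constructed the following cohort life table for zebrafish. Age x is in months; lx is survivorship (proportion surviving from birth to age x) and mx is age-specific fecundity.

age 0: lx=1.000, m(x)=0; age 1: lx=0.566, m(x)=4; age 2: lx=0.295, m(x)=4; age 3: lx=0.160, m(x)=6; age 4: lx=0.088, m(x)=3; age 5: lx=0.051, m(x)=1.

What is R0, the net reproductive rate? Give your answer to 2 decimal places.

lx·mx by age: 0, 2.264, 1.18, 0.96, 0.264, 0.051
R0 = Σ lx·mx = 4.719 → 4.72

4.72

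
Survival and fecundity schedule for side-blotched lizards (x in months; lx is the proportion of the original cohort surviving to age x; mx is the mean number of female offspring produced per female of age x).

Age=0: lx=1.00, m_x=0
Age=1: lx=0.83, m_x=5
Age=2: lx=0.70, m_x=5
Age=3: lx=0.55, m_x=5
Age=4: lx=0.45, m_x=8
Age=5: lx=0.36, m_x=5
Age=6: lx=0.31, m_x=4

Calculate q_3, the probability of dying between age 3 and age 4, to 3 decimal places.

0.182

q_3 = (l_3 − l_4) / l_3 = (0.55 − 0.45) / 0.55
     = 0.1 / 0.55 = 0.181818… → 0.182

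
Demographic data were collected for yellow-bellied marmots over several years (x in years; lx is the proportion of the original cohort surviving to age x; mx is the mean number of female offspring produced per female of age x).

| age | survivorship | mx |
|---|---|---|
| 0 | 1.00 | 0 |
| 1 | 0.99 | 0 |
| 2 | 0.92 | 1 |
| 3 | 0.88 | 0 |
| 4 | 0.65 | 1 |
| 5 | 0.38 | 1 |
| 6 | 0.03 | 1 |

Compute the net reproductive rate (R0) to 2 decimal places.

1.98

lx·mx by age: 0, 0, 0.92, 0, 0.65, 0.38, 0.03
R0 = Σ lx·mx = 1.98 → 1.98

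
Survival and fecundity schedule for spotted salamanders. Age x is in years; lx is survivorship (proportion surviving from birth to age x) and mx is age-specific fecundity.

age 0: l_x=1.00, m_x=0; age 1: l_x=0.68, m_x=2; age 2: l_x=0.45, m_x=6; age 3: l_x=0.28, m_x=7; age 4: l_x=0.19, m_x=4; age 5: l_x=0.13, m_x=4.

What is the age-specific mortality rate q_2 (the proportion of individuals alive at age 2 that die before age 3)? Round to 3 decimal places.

q_2 = (l_2 − l_3) / l_2 = (0.45 − 0.28) / 0.45
     = 0.17 / 0.45 = 0.377778… → 0.378

0.378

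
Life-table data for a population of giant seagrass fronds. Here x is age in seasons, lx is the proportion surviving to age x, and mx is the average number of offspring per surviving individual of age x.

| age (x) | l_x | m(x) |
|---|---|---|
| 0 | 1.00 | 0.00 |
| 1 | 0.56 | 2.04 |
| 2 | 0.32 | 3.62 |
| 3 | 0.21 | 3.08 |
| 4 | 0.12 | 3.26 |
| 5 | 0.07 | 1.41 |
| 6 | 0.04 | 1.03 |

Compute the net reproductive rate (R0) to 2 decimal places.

3.48

lx·mx by age: 0, 1.1424, 1.1584, 0.6468, 0.3912, 0.0987, 0.0412
R0 = Σ lx·mx = 3.4787 → 3.48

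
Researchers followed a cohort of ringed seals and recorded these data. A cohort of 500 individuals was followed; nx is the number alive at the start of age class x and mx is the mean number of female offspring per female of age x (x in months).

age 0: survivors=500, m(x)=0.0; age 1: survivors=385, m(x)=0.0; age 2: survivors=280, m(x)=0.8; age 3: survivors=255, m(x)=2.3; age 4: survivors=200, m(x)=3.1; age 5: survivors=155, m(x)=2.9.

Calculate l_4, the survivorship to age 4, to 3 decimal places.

0.400

l_4 = n_4/n_0 = 200/500 = 0.4 → 0.400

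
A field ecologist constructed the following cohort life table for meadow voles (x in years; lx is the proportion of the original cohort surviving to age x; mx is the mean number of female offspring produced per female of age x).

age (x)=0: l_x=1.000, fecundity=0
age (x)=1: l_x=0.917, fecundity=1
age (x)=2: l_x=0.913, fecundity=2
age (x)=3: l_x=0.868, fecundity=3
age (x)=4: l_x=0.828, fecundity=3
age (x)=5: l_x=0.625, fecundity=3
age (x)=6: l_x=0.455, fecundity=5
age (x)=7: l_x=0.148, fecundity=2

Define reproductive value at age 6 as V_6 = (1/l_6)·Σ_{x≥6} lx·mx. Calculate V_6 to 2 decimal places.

5.65

lx·mx for x ≥ 6: 2.275, 0.296 → sum = 2.571
V_6 = 2.571 / l_6 = 2.571 / 0.455 = 5.650549… → 5.65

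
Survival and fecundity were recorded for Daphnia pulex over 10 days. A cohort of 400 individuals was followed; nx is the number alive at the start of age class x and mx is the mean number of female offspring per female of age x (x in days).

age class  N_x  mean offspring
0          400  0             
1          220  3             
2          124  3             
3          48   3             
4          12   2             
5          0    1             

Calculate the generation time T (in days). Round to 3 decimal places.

1.610

lx = nx/n0 = nx/400: 1, 0.55, 0.31, 0.12, 0.03, 0
lx·mx: 0, 1.65, 0.93, 0.36, 0.06, 0 → R0 = 3
x·lx·mx: 0, 1.65, 1.86, 1.08, 0.24, 0 → Σ = 4.83
T = 4.83 / 3 = 1.61 → 1.610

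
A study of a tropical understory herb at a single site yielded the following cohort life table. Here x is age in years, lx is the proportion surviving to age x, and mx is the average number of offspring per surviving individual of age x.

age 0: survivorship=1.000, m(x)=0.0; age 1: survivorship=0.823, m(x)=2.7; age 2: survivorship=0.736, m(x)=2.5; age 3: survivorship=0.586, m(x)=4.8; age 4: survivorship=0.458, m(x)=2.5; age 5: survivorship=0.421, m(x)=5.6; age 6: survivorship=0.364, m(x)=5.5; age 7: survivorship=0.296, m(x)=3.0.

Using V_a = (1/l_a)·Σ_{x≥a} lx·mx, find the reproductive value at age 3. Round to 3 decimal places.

lx·mx for x ≥ 3: 2.8128, 1.145, 2.3576, 2.002, 0.888 → sum = 9.2054
V_3 = 9.2054 / l_3 = 9.2054 / 0.586 = 15.708874… → 15.709

15.709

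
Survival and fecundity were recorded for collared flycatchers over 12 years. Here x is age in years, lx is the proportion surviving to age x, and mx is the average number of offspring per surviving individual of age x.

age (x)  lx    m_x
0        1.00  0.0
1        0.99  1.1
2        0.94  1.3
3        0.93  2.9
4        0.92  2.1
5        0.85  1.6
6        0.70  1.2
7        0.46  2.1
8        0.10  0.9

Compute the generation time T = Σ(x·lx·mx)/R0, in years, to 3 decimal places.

lx·mx: 0, 1.089, 1.222, 2.697, 1.932, 1.36, 0.84, 0.966, 0.09 → R0 = 10.196
x·lx·mx: 0, 1.089, 2.444, 8.091, 7.728, 6.8, 5.04, 6.762, 0.72 → Σ = 38.674
T = 38.674 / 10.196 = 3.793056… → 3.793

3.793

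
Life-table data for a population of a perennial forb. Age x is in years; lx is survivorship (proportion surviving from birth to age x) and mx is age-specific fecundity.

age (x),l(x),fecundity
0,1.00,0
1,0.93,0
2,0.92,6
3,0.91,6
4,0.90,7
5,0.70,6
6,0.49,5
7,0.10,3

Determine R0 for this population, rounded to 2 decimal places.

lx·mx by age: 0, 0, 5.52, 5.46, 6.3, 4.2, 2.45, 0.3
R0 = Σ lx·mx = 24.23 → 24.23

24.23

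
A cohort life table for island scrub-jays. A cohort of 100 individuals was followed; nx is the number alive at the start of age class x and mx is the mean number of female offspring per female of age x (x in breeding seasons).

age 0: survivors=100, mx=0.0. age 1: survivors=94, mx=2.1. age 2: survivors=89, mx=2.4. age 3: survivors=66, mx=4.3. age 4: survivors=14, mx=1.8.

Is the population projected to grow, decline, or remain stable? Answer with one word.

growing

lx = nx/n0 = nx/100: 1, 0.94, 0.89, 0.66, 0.14
R0 = Σ lx·mx = 0 + 1.974 + 2.136 + 2.838 + 0.252 = 7.2
R0 > 1, so the population is growing.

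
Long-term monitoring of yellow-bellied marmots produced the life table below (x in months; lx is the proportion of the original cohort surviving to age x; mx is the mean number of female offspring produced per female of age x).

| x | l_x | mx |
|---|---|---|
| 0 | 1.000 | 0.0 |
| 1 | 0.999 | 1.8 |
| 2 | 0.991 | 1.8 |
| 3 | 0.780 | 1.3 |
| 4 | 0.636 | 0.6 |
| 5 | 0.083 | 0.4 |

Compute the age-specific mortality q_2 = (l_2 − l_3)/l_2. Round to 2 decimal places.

0.21

q_2 = (l_2 − l_3) / l_2 = (0.991 − 0.78) / 0.991
     = 0.211 / 0.991 = 0.212916… → 0.21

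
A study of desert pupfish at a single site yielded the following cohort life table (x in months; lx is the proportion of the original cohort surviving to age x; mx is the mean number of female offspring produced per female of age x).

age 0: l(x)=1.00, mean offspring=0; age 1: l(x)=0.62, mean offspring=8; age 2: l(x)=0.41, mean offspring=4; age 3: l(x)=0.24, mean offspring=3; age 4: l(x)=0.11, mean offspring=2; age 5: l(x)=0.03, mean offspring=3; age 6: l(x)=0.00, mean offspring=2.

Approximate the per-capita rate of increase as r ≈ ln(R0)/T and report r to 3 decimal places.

1.322

R0 = Σ lx·mx = 0 + 4.96 + 1.64 + 0.72 + 0.22 + 0.09 + 0 = 7.63
Σ x·lx·mx = 11.73; T = 11.73/7.63 = 1.53735…
r ≈ ln(R0)/T = ln(7.63)/1.53735… = 1.32181… → 1.322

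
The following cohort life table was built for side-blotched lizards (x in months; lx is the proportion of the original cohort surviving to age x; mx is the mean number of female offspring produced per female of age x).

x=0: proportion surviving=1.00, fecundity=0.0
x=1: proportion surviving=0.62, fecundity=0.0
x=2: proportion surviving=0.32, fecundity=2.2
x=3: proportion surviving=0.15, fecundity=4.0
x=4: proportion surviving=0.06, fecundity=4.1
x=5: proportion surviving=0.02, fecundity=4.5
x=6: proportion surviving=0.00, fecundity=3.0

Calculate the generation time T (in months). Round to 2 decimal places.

lx·mx: 0, 0, 0.704, 0.6, 0.246, 0.09, 0 → R0 = 1.64
x·lx·mx: 0, 0, 1.408, 1.8, 0.984, 0.45, 0 → Σ = 4.642
T = 4.642 / 1.64 = 2.830488… → 2.83

2.83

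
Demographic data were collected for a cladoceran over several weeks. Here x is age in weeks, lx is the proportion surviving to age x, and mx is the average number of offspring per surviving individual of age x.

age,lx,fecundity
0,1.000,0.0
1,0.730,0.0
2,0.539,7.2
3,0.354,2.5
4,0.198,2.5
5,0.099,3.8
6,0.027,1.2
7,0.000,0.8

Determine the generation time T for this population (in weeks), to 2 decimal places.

lx·mx: 0, 0, 3.8808, 0.885, 0.495, 0.3762, 0.0324, 0 → R0 = 5.6694
x·lx·mx: 0, 0, 7.7616, 2.655, 1.98, 1.881, 0.1944, 0 → Σ = 14.472
T = 14.472 / 5.6694 = 2.552651… → 2.55

2.55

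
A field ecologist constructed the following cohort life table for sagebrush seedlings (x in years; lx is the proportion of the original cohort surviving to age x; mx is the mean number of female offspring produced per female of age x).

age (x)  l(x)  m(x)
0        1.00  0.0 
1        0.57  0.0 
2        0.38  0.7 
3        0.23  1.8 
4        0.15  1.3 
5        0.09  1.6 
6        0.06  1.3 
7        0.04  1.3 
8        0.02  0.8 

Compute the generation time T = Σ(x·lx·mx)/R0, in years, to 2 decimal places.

3.63

lx·mx: 0, 0, 0.266, 0.414, 0.195, 0.144, 0.078, 0.052, 0.016 → R0 = 1.165
x·lx·mx: 0, 0, 0.532, 1.242, 0.78, 0.72, 0.468, 0.364, 0.128 → Σ = 4.234
T = 4.234 / 1.165 = 3.634335… → 3.63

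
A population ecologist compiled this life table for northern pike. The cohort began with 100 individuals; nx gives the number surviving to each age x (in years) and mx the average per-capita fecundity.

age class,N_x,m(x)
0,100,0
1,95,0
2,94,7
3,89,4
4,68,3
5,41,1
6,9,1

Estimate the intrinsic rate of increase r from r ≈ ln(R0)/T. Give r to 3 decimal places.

0.931

lx = nx/n0 = nx/100: 1, 0.95, 0.94, 0.89, 0.68, 0.41, 0.09
R0 = Σ lx·mx = 0 + 0 + 6.58 + 3.56 + 2.04 + 0.41 + 0.09 = 12.68
Σ x·lx·mx = 34.59; T = 34.59/12.68 = 2.72792…
r ≈ ln(R0)/T = ln(12.68)/2.72792… = 0.93112… → 0.931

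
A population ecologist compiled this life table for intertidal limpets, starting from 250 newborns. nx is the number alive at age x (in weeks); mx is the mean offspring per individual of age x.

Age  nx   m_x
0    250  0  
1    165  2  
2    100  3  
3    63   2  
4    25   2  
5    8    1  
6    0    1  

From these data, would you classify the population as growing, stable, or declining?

lx = nx/n0 = nx/250: 1, 0.66, 0.4, 0.252, 0.1, 0.032, 0
R0 = Σ lx·mx = 0 + 1.32 + 1.2 + 0.504 + 0.2 + 0.032 + 0 = 3.256
R0 > 1, so the population is growing.

growing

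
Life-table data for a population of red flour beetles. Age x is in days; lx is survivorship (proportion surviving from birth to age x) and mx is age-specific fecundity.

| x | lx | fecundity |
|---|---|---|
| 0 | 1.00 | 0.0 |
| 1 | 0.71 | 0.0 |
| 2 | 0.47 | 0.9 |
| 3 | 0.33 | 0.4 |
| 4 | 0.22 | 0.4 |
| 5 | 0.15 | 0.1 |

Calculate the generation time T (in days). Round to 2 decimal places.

2.54

lx·mx: 0, 0, 0.423, 0.132, 0.088, 0.015 → R0 = 0.658
x·lx·mx: 0, 0, 0.846, 0.396, 0.352, 0.075 → Σ = 1.669
T = 1.669 / 0.658 = 2.536474… → 2.54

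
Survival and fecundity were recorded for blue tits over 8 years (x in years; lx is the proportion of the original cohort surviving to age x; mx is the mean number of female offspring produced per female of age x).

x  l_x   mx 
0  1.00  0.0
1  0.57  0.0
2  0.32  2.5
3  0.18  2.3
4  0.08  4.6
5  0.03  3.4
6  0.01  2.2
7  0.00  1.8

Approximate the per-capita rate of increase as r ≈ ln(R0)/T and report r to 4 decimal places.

R0 = Σ lx·mx = 0 + 0 + 0.8 + 0.414 + 0.368 + 0.102 + 0.022 + 0 = 1.706
Σ x·lx·mx = 4.956; T = 4.956/1.706 = 2.90504…
r ≈ ln(R0)/T = ln(1.706)/2.90504… = 0.183871… → 0.1839

0.1839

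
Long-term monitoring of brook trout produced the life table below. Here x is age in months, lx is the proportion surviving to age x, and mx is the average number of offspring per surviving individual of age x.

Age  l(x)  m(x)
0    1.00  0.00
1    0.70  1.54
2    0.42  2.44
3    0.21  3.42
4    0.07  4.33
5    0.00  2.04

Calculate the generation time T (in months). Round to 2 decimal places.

lx·mx: 0, 1.078, 1.0248, 0.7182, 0.3031, 0 → R0 = 3.1241
x·lx·mx: 0, 1.078, 2.0496, 2.1546, 1.2124, 0 → Σ = 6.4946
T = 6.4946 / 3.1241 = 2.078871… → 2.08

2.08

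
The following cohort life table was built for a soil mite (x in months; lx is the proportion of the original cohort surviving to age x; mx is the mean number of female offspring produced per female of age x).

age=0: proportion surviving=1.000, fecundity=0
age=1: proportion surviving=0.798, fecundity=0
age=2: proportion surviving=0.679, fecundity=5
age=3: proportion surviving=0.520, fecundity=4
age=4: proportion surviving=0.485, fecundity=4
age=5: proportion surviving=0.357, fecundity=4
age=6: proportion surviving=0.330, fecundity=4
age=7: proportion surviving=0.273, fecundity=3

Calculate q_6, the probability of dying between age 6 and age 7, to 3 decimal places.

q_6 = (l_6 − l_7) / l_6 = (0.33 − 0.273) / 0.33
     = 0.057 / 0.33 = 0.172727… → 0.173

0.173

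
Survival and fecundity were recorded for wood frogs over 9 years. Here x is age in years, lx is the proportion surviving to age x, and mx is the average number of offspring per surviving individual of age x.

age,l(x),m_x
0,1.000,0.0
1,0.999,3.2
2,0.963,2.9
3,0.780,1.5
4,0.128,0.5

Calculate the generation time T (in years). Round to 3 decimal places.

1.737

lx·mx: 0, 3.1968, 2.7927, 1.17, 0.064 → R0 = 7.2235
x·lx·mx: 0, 3.1968, 5.5854, 3.51, 0.256 → Σ = 12.5482
T = 12.5482 / 7.2235 = 1.737136… → 1.737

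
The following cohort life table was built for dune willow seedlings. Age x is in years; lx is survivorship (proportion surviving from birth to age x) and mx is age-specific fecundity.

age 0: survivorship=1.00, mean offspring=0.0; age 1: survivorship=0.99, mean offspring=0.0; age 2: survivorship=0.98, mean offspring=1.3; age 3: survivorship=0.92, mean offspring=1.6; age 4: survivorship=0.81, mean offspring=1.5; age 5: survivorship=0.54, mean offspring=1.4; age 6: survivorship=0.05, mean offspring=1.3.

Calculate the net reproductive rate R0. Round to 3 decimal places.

4.782

lx·mx by age: 0, 0, 1.274, 1.472, 1.215, 0.756, 0.065
R0 = Σ lx·mx = 4.782 → 4.782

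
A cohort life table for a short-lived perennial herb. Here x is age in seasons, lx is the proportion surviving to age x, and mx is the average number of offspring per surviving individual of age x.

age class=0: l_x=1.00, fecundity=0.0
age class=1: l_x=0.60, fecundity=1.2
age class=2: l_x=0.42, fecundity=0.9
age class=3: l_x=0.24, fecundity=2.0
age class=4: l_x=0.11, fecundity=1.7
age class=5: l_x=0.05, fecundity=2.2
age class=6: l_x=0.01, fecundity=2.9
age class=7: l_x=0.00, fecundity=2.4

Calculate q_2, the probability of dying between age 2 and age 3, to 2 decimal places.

0.43

q_2 = (l_2 − l_3) / l_2 = (0.42 − 0.24) / 0.42
     = 0.18 / 0.42 = 0.428571… → 0.43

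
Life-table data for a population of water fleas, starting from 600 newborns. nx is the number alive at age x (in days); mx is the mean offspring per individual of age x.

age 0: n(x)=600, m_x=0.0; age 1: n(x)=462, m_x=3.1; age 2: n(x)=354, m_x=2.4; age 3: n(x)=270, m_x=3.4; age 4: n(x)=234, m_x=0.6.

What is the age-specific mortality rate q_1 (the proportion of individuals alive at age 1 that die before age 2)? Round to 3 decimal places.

lx = nx/n0 = nx/600: 1, 0.77, 0.59, 0.45, 0.39
q_1 = (l_1 − l_2) / l_1 = (0.77 − 0.59) / 0.77
     = 0.18 / 0.77 = 0.233766… → 0.234

0.234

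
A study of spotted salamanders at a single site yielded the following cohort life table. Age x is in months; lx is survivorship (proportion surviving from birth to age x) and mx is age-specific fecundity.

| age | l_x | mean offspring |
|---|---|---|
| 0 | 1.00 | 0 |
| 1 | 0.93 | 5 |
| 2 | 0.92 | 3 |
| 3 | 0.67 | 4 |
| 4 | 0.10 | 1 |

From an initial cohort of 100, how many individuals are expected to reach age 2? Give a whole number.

Expected survivors = N0 · l_2 = 100 × 0.92 = 92 → 92

92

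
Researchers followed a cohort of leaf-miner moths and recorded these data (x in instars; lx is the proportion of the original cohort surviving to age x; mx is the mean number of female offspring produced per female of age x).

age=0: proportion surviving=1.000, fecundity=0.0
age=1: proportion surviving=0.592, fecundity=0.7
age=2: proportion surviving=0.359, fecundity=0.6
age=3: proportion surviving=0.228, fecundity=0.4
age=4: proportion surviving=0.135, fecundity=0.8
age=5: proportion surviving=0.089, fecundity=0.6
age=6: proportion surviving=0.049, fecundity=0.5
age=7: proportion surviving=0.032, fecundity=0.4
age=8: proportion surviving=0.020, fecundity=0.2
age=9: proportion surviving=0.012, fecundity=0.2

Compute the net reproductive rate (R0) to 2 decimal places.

lx·mx by age: 0, 0.4144, 0.2154, 0.0912, 0.108, 0.0534, 0.0245, 0.0128, 0.004, 0.0024
R0 = Σ lx·mx = 0.9261 → 0.93

0.93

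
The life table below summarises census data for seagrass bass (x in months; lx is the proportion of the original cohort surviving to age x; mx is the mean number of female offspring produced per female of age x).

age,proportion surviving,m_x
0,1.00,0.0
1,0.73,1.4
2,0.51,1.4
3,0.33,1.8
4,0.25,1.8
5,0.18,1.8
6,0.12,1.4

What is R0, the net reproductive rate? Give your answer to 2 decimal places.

lx·mx by age: 0, 1.022, 0.714, 0.594, 0.45, 0.324, 0.168
R0 = Σ lx·mx = 3.272 → 3.27

3.27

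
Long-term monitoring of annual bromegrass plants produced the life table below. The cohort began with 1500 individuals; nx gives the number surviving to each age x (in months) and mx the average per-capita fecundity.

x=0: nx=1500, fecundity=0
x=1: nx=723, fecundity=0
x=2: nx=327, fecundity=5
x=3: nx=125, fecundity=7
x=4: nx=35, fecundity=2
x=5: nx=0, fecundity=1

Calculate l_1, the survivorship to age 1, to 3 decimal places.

0.482

l_1 = n_1/n_0 = 723/1500 = 0.482 → 0.482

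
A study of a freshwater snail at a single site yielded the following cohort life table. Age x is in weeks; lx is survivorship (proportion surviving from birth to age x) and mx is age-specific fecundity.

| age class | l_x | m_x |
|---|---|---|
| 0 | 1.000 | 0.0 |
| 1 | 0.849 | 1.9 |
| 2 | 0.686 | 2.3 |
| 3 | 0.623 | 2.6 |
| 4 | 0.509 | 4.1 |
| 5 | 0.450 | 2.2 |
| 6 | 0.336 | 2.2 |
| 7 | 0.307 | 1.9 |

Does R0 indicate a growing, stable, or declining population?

growing

R0 = Σ lx·mx = 0 + 1.6131 + 1.5778 + 1.6198 + 2.0869 + 0.99 + 0.7392 + 0.5833 = 9.2101
R0 > 1, so the population is growing.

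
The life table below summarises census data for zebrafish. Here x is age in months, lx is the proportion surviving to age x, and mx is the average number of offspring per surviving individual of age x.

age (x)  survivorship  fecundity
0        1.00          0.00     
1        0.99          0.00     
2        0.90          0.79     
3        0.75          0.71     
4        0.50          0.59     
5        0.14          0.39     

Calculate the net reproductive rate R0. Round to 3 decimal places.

lx·mx by age: 0, 0, 0.711, 0.5325, 0.295, 0.0546
R0 = Σ lx·mx = 1.5931 → 1.593

1.593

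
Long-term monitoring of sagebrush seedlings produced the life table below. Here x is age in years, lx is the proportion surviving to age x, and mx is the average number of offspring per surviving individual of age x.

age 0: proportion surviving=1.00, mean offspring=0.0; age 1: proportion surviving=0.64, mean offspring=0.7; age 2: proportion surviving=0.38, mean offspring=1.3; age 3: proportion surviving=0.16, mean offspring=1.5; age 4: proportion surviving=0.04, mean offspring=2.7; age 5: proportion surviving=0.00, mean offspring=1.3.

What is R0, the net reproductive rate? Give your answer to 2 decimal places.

1.29

lx·mx by age: 0, 0.448, 0.494, 0.24, 0.108, 0
R0 = Σ lx·mx = 1.29 → 1.29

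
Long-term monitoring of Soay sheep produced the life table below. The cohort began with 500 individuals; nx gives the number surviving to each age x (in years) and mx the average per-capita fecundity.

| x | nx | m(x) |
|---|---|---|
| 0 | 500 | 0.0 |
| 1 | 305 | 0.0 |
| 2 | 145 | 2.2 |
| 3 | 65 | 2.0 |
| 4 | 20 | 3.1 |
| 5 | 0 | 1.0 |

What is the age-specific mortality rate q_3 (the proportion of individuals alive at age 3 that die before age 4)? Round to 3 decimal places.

0.692

lx = nx/n0 = nx/500: 1, 0.61, 0.29, 0.13, 0.04, 0
q_3 = (l_3 − l_4) / l_3 = (0.13 − 0.04) / 0.13
     = 0.09 / 0.13 = 0.692308… → 0.692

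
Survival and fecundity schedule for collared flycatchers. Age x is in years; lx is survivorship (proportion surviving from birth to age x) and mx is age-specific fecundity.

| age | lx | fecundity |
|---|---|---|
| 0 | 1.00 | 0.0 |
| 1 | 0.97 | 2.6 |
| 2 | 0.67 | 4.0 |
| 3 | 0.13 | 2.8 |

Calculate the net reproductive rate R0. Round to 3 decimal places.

lx·mx by age: 0, 2.522, 2.68, 0.364
R0 = Σ lx·mx = 5.566 → 5.566

5.566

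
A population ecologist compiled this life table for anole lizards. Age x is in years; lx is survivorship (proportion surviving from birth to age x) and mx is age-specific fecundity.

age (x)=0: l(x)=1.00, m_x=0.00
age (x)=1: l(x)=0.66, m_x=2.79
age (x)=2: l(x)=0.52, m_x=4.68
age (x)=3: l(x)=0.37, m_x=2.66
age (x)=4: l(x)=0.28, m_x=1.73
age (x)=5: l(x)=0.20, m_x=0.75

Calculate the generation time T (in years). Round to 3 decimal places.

2.095

lx·mx: 0, 1.8414, 2.4336, 0.9842, 0.4844, 0.15 → R0 = 5.8936
x·lx·mx: 0, 1.8414, 4.8672, 2.9526, 1.9376, 0.75 → Σ = 12.3488
T = 12.3488 / 5.8936 = 2.09529… → 2.095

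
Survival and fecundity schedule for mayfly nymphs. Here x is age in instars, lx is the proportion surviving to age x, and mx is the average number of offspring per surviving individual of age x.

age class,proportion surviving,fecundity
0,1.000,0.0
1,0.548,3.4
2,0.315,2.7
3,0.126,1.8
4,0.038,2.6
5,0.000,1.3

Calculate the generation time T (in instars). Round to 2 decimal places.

1.53

lx·mx: 0, 1.8632, 0.8505, 0.2268, 0.0988, 0 → R0 = 3.0393
x·lx·mx: 0, 1.8632, 1.701, 0.6804, 0.3952, 0 → Σ = 4.6398
T = 4.6398 / 3.0393 = 1.526602… → 1.53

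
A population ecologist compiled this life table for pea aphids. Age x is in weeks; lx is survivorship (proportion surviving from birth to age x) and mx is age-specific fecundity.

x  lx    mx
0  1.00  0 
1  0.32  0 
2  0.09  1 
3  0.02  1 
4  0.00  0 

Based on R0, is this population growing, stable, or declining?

R0 = Σ lx·mx = 0 + 0 + 0.09 + 0.02 + 0 = 0.11
R0 < 1, so the population is declining.

declining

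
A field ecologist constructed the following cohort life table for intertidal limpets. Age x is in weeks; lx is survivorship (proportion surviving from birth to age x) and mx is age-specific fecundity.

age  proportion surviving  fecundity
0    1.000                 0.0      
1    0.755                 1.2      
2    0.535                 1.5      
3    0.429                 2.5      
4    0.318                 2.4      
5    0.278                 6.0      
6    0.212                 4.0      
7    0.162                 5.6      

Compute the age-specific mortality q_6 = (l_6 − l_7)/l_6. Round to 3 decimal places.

0.236

q_6 = (l_6 − l_7) / l_6 = (0.212 − 0.162) / 0.212
     = 0.05 / 0.212 = 0.235849… → 0.236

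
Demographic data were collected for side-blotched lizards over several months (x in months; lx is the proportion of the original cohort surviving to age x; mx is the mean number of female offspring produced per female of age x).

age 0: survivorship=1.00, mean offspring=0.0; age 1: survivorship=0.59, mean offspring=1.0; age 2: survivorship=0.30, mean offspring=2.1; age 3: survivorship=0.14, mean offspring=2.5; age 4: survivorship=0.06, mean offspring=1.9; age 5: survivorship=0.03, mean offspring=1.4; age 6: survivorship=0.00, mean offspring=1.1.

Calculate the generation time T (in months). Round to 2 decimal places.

lx·mx: 0, 0.59, 0.63, 0.35, 0.114, 0.042, 0 → R0 = 1.726
x·lx·mx: 0, 0.59, 1.26, 1.05, 0.456, 0.21, 0 → Σ = 3.566
T = 3.566 / 1.726 = 2.066049… → 2.07

2.07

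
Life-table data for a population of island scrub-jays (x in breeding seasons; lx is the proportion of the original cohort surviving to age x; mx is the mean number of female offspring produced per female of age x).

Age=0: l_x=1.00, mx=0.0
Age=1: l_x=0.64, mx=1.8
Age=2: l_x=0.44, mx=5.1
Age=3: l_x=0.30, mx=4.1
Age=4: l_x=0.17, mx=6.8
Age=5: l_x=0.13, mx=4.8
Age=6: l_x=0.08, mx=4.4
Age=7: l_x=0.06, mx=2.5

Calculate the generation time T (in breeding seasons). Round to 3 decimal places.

lx·mx: 0, 1.152, 2.244, 1.23, 1.156, 0.624, 0.352, 0.15 → R0 = 6.908
x·lx·mx: 0, 1.152, 4.488, 3.69, 4.624, 3.12, 2.112, 1.05 → Σ = 20.236
T = 20.236 / 6.908 = 2.929357… → 2.929

2.929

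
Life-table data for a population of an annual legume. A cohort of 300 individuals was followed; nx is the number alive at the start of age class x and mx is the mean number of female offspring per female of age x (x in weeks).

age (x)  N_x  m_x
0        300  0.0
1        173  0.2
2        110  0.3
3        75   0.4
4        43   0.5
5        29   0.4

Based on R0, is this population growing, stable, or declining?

declining

lx = nx/n0 = nx/300: 1, 0.57667…, 0.36667…, 0.25, 0.14333…, 0.09667…
R0 = Σ lx·mx = 0 + 0.115333… + 0.11… + 0.1 + 0.071667… + 0.038667… = 0.435667…
R0 < 1, so the population is declining.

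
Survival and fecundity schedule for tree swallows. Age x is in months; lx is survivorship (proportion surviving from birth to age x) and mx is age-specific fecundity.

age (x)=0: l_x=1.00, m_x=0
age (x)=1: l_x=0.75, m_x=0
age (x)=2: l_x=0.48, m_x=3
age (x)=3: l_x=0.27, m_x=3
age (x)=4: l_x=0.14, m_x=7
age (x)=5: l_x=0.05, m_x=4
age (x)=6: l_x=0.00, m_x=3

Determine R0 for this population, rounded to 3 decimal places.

lx·mx by age: 0, 0, 1.44, 0.81, 0.98, 0.2, 0
R0 = Σ lx·mx = 3.43 → 3.430

3.430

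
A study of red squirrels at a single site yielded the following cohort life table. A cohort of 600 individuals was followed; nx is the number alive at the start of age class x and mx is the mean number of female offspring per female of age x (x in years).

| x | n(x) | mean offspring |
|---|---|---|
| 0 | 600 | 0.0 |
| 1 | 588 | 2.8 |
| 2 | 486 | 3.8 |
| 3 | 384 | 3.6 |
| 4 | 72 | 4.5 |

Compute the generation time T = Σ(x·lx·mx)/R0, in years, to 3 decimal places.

2.074

lx = nx/n0 = nx/600: 1, 0.98, 0.81, 0.64, 0.12
lx·mx: 0, 2.744, 3.078, 2.304, 0.54 → R0 = 8.666
x·lx·mx: 0, 2.744, 6.156, 6.912, 2.16 → Σ = 17.972
T = 17.972 / 8.666 = 2.073852… → 2.074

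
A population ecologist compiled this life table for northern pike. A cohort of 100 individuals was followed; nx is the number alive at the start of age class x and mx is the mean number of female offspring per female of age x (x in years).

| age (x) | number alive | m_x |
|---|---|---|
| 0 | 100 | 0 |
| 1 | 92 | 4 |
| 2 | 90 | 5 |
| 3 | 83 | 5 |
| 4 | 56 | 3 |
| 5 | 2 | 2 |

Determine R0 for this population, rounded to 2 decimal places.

14.05

lx = nx/n0 = nx/100: 1, 0.92, 0.9, 0.83, 0.56, 0.02
lx·mx by age: 0, 3.68, 4.5, 4.15, 1.68, 0.04
R0 = Σ lx·mx = 14.05 → 14.05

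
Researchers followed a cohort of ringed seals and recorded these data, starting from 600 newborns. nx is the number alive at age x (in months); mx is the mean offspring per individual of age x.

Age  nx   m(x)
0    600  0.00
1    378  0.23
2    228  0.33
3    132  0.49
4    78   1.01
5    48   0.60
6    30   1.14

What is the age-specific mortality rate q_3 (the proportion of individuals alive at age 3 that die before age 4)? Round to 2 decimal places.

0.41

lx = nx/n0 = nx/600: 1, 0.63, 0.38, 0.22, 0.13, 0.08, 0.05
q_3 = (l_3 − l_4) / l_3 = (0.22 − 0.13) / 0.22
     = 0.09 / 0.22 = 0.409091… → 0.41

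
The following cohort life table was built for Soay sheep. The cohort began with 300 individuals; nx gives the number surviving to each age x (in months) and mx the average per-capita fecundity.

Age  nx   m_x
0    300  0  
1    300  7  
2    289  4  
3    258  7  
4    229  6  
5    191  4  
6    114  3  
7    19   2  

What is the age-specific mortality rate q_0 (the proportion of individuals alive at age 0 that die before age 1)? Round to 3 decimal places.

0.000

lx = nx/n0 = nx/300: 1, 1, 0.96333…, 0.86, 0.76333…, 0.63667…, 0.38, 0.06333…
q_0 = (l_0 − l_1) / l_0 = (1 − 1) / 1
     = 0 / 1 = 0 → 0.000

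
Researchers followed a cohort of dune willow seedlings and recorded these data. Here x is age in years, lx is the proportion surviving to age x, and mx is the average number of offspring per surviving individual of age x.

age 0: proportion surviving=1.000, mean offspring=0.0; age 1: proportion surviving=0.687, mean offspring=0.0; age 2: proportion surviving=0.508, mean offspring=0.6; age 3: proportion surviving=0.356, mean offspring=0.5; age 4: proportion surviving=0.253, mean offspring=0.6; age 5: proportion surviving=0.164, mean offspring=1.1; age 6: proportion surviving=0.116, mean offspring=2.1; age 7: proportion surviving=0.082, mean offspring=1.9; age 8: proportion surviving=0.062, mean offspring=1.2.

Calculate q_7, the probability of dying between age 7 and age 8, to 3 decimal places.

0.244

q_7 = (l_7 − l_8) / l_7 = (0.082 − 0.062) / 0.082
     = 0.02 / 0.082 = 0.243902… → 0.244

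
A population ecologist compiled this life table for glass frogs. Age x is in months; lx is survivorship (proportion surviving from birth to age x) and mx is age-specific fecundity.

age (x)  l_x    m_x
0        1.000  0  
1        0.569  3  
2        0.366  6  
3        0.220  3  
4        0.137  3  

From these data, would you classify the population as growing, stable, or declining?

R0 = Σ lx·mx = 0 + 1.707 + 2.196 + 0.66 + 0.411 = 4.974
R0 > 1, so the population is growing.

growing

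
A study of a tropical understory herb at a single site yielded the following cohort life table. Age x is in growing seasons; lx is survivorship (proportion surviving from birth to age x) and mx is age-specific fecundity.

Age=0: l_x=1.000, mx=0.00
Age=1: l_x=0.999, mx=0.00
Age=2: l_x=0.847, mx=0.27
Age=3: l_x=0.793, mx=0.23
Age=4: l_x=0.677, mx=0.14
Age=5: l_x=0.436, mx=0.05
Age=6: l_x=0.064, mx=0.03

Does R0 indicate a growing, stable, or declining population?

declining

R0 = Σ lx·mx = 0 + 0 + 0.22869 + 0.18239 + 0.09478 + 0.0218 + 0.00192 = 0.52958
R0 < 1, so the population is declining.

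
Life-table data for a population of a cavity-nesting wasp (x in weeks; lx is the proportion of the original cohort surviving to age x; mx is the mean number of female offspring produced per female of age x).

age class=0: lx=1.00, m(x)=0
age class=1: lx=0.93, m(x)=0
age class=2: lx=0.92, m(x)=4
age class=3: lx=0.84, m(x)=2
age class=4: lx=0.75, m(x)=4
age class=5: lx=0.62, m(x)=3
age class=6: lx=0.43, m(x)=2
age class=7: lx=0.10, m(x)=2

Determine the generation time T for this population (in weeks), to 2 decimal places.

3.57

lx·mx: 0, 0, 3.68, 1.68, 3, 1.86, 0.86, 0.2 → R0 = 11.28
x·lx·mx: 0, 0, 7.36, 5.04, 12, 9.3, 5.16, 1.4 → Σ = 40.26
T = 40.26 / 11.28 = 3.569149… → 3.57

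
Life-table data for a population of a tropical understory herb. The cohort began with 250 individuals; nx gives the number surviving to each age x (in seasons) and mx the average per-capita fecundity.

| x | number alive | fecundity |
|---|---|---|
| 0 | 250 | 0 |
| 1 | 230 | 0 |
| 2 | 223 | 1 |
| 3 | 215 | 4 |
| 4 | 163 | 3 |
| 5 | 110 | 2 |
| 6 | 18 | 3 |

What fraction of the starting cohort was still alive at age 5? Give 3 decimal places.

0.440

l_5 = n_5/n_0 = 110/250 = 0.44 → 0.440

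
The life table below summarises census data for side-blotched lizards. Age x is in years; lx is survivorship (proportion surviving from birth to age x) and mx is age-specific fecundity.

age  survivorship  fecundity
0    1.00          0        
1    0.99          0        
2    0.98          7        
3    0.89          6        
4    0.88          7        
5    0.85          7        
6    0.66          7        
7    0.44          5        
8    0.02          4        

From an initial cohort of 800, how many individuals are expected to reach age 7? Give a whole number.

352

Expected survivors = N0 · l_7 = 800 × 0.44 = 352 → 352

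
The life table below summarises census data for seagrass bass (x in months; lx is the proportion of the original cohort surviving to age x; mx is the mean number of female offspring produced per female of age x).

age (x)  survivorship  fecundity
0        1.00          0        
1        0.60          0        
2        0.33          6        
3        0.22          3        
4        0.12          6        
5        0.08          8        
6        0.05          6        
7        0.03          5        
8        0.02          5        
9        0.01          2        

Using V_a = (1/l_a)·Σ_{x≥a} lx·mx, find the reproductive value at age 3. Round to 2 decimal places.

11.77

lx·mx for x ≥ 3: 0.66, 0.72, 0.64, 0.3, 0.15, 0.1, 0.02 → sum = 2.59
V_3 = 2.59 / l_3 = 2.59 / 0.22 = 11.772727… → 11.77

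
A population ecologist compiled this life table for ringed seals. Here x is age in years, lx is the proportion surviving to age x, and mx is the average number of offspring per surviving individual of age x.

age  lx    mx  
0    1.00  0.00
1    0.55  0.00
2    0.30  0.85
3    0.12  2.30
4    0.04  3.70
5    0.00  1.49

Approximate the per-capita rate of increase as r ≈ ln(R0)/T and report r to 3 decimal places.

R0 = Σ lx·mx = 0 + 0 + 0.255 + 0.276 + 0.148 + 0 = 0.679
Σ x·lx·mx = 1.93; T = 1.93/0.679 = 2.84242…
r ≈ ln(R0)/T = ln(0.679)/2.84242… = -0.1362… → -0.136

-0.136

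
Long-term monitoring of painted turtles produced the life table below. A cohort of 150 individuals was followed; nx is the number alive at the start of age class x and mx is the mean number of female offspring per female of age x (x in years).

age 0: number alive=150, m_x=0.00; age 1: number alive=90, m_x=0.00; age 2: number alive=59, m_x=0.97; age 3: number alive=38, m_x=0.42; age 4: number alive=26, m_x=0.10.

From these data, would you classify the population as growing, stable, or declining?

declining

lx = nx/n0 = nx/150: 1, 0.6, 0.39333…, 0.25333…, 0.17333…
R0 = Σ lx·mx = 0 + 0 + 0.381533… + 0.1064… + 0.017333… = 0.505267…
R0 < 1, so the population is declining.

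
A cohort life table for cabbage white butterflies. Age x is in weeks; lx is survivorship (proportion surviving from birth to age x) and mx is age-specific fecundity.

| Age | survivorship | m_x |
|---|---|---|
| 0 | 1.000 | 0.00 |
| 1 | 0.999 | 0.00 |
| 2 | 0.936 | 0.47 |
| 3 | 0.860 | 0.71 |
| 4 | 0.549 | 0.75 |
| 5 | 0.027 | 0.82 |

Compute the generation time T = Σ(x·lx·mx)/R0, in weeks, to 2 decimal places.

3.01

lx·mx: 0, 0, 0.43992, 0.6106, 0.41175, 0.02214 → R0 = 1.48441
x·lx·mx: 0, 0, 0.87984, 1.8318, 1.647, 0.1107 → Σ = 4.46934
T = 4.46934 / 1.48441 = 3.010853… → 3.01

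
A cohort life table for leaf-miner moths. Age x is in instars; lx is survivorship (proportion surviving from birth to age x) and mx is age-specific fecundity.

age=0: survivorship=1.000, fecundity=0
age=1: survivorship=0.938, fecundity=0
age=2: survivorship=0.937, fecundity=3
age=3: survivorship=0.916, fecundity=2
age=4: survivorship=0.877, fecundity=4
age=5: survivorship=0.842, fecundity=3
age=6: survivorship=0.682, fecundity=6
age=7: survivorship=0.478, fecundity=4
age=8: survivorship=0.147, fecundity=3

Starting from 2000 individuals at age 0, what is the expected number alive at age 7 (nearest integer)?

956

Expected survivors = N0 · l_7 = 2000 × 0.478 = 956 → 956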